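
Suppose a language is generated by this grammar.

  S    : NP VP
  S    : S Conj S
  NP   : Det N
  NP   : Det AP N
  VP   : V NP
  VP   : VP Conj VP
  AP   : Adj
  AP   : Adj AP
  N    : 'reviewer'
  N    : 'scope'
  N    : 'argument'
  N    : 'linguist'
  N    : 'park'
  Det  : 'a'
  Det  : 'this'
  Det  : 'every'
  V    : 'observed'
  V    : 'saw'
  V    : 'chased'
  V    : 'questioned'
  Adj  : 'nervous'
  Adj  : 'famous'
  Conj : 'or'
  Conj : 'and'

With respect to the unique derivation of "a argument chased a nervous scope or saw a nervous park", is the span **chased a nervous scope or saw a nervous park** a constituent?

[S [NP [Det a] [N argument]] [VP [VP [V chased] [NP [Det a] [AP [Adj nervous]] [N scope]]] [Conj or] [VP [V saw] [NP [Det a] [AP [Adj nervous]] [N park]]]]]
The words 'chased a nervous scope or saw a nervous park' are exhaustively dominated by a single VP node (built by VP → VP Conj VP), so they form a constituent.

Yes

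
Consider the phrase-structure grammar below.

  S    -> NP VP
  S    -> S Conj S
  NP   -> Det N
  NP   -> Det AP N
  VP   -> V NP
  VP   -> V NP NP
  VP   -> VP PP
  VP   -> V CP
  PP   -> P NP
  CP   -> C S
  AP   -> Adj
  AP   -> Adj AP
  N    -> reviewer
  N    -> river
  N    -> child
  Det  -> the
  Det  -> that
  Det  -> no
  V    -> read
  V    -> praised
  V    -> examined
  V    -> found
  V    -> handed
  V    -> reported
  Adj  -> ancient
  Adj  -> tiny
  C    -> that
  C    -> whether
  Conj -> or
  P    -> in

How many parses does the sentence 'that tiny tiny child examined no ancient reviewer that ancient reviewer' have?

[S [NP [Det that] [AP [Adj tiny] [AP [Adj tiny]]] [N child]] [VP [V examined] [NP [Det no] [AP [Adj ancient]] [N reviewer]] [NP [Det that] [AP [Adj ancient]] [N reviewer]]]]
No rule offers an alternative attachment or grouping for any span, so this is the only derivation.

1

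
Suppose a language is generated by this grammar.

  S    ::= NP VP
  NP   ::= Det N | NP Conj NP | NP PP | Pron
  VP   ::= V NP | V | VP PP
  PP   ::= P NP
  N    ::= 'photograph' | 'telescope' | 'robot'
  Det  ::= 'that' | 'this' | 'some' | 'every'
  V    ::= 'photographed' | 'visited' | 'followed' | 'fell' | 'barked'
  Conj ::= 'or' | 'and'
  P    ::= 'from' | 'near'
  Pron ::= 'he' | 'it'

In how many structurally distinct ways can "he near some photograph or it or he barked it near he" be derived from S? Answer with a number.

Two of the 10 distinct bracketings:
[S [NP [NP [NP [Pron he]] [PP [P near] [NP [Det some] [N photograph]]]] [Conj or] [NP [NP [Pron it]] [Conj or] [NP [Pron he]]]] [VP [V barked] [NP [NP [Pron it]] [PP [P near] [NP [Pron he]]]]]]
[S [NP [NP [NP [Pron he]] [PP [P near] [NP [Det some] [N photograph]]]] [Conj or] [NP [NP [Pron it]] [Conj or] [NP [Pron he]]]] [VP [VP [V barked] [NP [Pron it]]] [PP [P near] [NP [Pron he]]]]]
The difference turns on whether VP → VP PP is used at the relevant span, versus an alternative expansion of VP.

10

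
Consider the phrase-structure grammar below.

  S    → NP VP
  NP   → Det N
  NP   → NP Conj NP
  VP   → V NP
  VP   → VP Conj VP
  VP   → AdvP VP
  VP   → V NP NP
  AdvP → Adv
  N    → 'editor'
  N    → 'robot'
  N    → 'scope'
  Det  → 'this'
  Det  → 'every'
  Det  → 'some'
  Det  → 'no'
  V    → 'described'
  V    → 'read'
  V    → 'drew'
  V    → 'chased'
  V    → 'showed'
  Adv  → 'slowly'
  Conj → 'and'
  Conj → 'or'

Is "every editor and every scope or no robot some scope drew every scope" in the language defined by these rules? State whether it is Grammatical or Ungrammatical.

For S → NP VP, every NP-prefix leaves a non-VP remainder: after 'every editor' the remainder is not a VP; after 'every editor and every scope' the remainder is not a VP; after 'every editor and every scope or no robot' the remainder is not a VP.

Ungrammatical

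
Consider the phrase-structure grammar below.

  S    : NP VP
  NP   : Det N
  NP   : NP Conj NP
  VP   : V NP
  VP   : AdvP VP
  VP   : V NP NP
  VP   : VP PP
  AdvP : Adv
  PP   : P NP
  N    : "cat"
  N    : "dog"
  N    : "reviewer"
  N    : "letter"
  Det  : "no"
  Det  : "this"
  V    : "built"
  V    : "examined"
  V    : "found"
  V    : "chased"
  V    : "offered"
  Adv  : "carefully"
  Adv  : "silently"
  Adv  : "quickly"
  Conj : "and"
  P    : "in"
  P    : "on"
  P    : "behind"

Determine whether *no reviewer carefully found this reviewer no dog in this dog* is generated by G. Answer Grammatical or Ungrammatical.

S
  NP
    Det: no
    N: reviewer
  VP
    AdvP
      Adv: carefully
    VP
      VP
        V: found
        NP
          Det: this
          N: reviewer
        NP
          Det: no
          N: dog
      PP
        P: in
        NP
          Det: this
          N: dog
The bracketing above is licensed at every node by one of the given productions, with S at the root.

Grammatical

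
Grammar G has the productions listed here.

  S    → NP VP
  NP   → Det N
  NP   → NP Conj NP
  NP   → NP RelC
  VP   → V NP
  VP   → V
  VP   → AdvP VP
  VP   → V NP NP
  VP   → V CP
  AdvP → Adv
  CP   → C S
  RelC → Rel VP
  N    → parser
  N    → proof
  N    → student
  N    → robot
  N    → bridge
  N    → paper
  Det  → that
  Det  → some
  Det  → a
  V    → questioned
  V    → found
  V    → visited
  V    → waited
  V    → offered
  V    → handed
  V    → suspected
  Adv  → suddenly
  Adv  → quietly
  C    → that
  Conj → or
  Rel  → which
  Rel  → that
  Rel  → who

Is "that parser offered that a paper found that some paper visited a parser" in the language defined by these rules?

[S [NP [Det that] [N parser]] [VP [V offered] [CP [C that] [S [NP [Det a] [N paper]] [VP [V found] [CP [C that] [S [NP [Det some] [N paper]] [VP [V visited] [NP [Det a] [N parser]]]]]]]]]]
Every word is introduced by a lexical rule and the phrasal rules combine the resulting categories into a single S.

Grammatical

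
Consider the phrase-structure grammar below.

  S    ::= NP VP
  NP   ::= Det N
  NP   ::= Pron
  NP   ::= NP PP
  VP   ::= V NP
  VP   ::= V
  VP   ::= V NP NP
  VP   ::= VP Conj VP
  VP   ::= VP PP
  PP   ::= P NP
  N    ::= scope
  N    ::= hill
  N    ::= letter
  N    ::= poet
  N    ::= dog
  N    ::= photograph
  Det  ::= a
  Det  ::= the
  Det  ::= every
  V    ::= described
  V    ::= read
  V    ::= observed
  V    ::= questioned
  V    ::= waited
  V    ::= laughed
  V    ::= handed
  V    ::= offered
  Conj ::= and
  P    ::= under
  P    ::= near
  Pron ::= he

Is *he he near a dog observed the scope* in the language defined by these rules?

Ungrammatical

For S → NP VP, the only prefix that parses as NP is 'he', but the remainder 'he near a dog observed the scope' is not a VP under these rules.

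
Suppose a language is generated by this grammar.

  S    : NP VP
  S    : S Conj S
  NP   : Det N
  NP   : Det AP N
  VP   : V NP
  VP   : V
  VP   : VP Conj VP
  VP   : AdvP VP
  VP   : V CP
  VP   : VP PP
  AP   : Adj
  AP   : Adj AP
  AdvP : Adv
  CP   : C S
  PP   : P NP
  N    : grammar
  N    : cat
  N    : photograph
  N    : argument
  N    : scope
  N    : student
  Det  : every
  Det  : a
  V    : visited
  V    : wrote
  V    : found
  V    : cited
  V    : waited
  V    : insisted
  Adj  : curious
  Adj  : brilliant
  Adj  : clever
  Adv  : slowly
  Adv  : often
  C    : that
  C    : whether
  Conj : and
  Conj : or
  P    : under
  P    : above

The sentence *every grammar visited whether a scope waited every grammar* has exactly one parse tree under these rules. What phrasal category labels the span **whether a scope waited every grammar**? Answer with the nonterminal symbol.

S
  NP
    Det: every
    N: grammar
  VP
    V: visited
    CP
      C: whether
      S
        NP
          Det: a
          N: scope
        VP
          V: waited
          NP
            Det: every
            N: grammar
The span 'whether a scope waited every grammar' is the CP node built by CP → C S.

CP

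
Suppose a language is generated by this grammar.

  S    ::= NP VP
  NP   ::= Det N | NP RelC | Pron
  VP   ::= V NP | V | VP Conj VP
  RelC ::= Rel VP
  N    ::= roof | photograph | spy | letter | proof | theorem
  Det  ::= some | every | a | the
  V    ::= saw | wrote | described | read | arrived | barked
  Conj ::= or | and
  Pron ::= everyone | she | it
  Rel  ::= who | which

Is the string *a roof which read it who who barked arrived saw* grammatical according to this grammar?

A Rel word can never sit immediately before a Rel word in any string this grammar generates, so the substring 'who who' rules out a derivation.

Ungrammatical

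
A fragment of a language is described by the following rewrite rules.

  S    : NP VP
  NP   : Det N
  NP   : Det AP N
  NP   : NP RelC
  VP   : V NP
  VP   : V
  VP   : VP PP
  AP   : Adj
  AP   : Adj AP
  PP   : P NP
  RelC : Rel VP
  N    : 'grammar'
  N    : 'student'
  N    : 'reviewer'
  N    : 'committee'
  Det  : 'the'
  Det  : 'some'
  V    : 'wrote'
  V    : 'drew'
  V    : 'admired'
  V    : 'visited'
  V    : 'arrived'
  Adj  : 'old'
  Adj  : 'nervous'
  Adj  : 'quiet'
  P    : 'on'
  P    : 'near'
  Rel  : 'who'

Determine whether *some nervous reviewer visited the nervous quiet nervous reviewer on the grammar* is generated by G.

S
  NP
    Det: some
    AP
      Adj: nervous
    N: reviewer
  VP
    VP
      V: visited
      NP
        Det: the
        AP
          Adj: nervous
          AP
            Adj: quiet
            AP
              Adj: nervous
        N: reviewer
    PP
      P: on
      NP
        Det: the
        N: grammar
The bracketing above is licensed at every node by one of the given productions, with S at the root.

Grammatical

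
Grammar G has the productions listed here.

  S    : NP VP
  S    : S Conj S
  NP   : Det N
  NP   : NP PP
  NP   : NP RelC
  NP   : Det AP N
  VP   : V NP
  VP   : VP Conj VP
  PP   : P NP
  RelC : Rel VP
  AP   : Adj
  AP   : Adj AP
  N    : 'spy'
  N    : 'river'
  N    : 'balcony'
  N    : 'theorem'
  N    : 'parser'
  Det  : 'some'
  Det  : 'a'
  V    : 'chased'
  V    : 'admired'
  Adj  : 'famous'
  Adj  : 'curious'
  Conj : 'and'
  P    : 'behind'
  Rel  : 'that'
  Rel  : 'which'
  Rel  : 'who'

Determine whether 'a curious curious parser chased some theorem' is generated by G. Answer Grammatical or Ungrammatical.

Grammatical

[S [NP [Det a] [AP [Adj curious] [AP [Adj curious]]] [N parser]] [VP [V chased] [NP [Det some] [N theorem]]]]
The bracketing above is licensed at every node by one of the given productions, with S at the root.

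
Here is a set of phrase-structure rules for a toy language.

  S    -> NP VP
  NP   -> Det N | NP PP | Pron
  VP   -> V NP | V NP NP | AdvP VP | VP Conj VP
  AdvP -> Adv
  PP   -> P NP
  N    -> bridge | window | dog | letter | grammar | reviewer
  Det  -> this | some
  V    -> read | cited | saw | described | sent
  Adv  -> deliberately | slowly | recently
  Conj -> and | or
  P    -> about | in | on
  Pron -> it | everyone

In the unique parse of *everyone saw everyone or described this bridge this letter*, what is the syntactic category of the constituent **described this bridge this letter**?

VP

[S [NP [Pron everyone]] [VP [VP [V saw] [NP [Pron everyone]]] [Conj or] [VP [V described] [NP [Det this] [N bridge]] [NP [Det this] [N letter]]]]]
The span 'described this bridge this letter' is the VP node built by VP → V NP NP.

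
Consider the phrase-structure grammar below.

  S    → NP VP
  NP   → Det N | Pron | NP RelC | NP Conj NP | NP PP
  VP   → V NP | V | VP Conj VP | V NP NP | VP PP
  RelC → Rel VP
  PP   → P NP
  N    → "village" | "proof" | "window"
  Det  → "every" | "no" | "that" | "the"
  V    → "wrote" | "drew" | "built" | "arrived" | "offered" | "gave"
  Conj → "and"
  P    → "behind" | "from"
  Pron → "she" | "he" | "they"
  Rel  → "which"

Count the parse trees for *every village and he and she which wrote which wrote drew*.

Two of the 9 distinct bracketings:
[S [NP [NP [NP [NP [Det every] [N village]] [Conj and] [NP [NP [Pron he]] [Conj and] [NP [Pron she]]]] [RelC [Rel which] [VP [V wrote]]]] [RelC [Rel which] [VP [V wrote]]]] [VP [V drew]]]
[S [NP [NP [NP [NP [NP [Det every] [N village]] [Conj and] [NP [Pron he]]] [Conj and] [NP [Pron she]]] [RelC [Rel which] [VP [V wrote]]]] [RelC [Rel which] [VP [V wrote]]]] [VP [V drew]]]
The trees differ in how a recursive rule is bracketed over the same span.

9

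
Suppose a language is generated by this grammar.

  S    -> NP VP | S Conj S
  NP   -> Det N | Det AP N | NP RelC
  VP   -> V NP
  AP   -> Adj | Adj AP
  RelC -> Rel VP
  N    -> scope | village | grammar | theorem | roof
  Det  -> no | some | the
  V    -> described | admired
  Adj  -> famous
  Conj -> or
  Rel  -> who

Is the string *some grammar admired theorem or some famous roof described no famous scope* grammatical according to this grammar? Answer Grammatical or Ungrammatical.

Ungrammatical

A V word can never sit immediately before an N word in any string this grammar generates, so the substring 'admired theorem' rules out a derivation.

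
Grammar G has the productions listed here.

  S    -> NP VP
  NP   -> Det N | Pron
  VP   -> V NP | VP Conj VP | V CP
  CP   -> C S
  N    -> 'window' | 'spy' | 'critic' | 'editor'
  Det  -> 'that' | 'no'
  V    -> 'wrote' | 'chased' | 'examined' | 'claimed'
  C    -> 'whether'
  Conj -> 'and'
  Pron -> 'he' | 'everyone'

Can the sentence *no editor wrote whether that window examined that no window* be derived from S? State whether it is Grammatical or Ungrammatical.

Ungrammatical

A Det word can never sit immediately before a Det word in any string this grammar generates, so the substring 'that no' rules out a derivation.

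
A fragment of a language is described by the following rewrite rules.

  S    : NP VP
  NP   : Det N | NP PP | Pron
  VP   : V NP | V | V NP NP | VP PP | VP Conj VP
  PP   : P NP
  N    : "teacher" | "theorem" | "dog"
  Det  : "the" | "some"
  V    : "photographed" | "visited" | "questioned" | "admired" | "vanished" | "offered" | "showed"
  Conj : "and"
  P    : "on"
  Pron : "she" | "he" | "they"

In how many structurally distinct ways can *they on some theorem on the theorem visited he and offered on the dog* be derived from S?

Two of the 4 distinct bracketings:
[S [NP [NP [Pron they]] [PP [P on] [NP [NP [Det some] [N theorem]] [PP [P on] [NP [Det the] [N theorem]]]]]] [VP [VP [VP [V visited] [NP [Pron he]]] [Conj and] [VP [V offered]]] [PP [P on] [NP [Det the] [N dog]]]]]
[S [NP [NP [Pron they]] [PP [P on] [NP [NP [Det some] [N theorem]] [PP [P on] [NP [Det the] [N theorem]]]]]] [VP [VP [V visited] [NP [Pron he]]] [Conj and] [VP [VP [V offered]] [PP [P on] [NP [Det the] [N dog]]]]]]
The trees differ in how a recursive rule is bracketed over the same span.

4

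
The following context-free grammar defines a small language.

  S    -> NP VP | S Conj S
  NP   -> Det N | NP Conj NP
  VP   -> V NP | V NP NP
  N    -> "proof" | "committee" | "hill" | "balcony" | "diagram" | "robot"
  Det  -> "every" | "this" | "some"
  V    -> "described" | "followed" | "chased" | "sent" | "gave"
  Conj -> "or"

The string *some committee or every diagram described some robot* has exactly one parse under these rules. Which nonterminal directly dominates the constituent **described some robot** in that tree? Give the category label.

S

S
  NP
    NP
      Det: some
      N: committee
    Conj: or
    NP
      Det: every
      N: diagram
  VP
    V: described
    NP
      Det: some
      N: robot
The span 'described some robot' is the VP node built by VP → V NP.
Its mother is the S built by S → NP VP.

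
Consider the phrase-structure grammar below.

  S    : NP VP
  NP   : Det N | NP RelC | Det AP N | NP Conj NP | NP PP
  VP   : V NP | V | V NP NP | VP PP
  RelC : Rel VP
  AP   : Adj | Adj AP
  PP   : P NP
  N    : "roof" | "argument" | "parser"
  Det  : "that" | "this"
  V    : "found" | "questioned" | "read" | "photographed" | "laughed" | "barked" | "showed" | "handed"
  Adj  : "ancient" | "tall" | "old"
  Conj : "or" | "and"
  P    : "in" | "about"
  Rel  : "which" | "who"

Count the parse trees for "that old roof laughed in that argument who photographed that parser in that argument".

Two of the 4 distinct bracketings:
[S [NP [Det that] [AP [Adj old]] [N roof]] [VP [VP [V laughed]] [PP [P in] [NP [NP [Det that] [N argument]] [RelC [Rel who] [VP [V photographed] [NP [NP [Det that] [N parser]] [PP [P in] [NP [Det that] [N argument]]]]]]]]]]
[S [NP [Det that] [AP [Adj old]] [N roof]] [VP [VP [V laughed]] [PP [P in] [NP [NP [Det that] [N argument]] [RelC [Rel who] [VP [VP [V photographed] [NP [Det that] [N parser]]] [PP [P in] [NP [Det that] [N argument]]]]]]]]]
The difference turns on whether NP → NP PP is used at the relevant span, versus an alternative expansion of NP.

4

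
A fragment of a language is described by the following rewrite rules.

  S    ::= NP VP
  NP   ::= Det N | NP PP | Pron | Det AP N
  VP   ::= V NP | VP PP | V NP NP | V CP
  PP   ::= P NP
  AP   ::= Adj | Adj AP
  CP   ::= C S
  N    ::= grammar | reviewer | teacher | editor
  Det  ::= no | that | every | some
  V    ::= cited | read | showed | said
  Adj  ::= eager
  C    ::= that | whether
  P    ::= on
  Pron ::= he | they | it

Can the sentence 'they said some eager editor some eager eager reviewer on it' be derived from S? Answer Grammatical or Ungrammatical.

Grammatical

S
  NP
    Pron: they
  VP
    VP
      V: said
      NP
        Det: some
        AP
          Adj: eager
        N: editor
      NP
        Det: some
        AP
          Adj: eager
          AP
            Adj: eager
        N: reviewer
    PP
      P: on
      NP
        Pron: it
The bracketing above is licensed at every node by one of the given productions, with S at the root.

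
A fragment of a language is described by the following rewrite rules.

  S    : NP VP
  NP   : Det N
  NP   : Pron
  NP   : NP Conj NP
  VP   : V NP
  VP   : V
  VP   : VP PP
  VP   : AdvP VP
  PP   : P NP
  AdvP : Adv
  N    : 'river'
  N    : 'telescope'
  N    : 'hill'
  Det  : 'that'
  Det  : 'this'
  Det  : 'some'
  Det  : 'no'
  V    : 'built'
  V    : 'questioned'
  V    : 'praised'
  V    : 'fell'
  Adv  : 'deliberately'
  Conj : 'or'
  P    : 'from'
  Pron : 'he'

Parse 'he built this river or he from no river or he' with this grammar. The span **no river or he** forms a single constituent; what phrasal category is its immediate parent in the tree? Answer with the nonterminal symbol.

[S [NP [Pron he]] [VP [VP [V built] [NP [NP [Det this] [N river]] [Conj or] [NP [Pron he]]]] [PP [P from] [NP [NP [Det no] [N river]] [Conj or] [NP [Pron he]]]]]]
The span 'no river or he' is the NP node built by NP → NP Conj NP.
Its mother is the PP built by PP → P NP.

PP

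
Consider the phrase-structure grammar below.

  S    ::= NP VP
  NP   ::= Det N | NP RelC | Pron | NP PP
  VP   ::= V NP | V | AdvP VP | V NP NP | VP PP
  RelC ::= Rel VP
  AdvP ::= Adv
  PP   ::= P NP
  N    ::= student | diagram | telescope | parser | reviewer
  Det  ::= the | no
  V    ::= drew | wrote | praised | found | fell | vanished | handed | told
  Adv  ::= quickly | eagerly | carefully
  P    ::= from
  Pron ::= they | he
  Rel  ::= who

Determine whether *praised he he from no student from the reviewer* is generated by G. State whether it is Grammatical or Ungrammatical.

Ungrammatical

For S → NP VP, no prefix of the string parses as an NP.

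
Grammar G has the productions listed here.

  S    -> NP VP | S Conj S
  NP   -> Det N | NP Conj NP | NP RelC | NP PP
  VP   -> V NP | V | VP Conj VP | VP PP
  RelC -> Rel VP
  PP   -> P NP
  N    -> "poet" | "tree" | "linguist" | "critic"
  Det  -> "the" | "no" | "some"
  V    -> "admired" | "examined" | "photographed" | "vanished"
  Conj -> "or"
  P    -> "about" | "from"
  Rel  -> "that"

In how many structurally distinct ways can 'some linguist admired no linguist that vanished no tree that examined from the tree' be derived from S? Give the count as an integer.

Two of the 8 distinct bracketings:
[S [NP [Det some] [N linguist]] [VP [V admired] [NP [NP [Det no] [N linguist]] [RelC [Rel that] [VP [V vanished] [NP [NP [Det no] [N tree]] [RelC [Rel that] [VP [VP [V examined]] [PP [P from] [NP [Det the] [N tree]]]]]]]]]]]
[S [NP [Det some] [N linguist]] [VP [V admired] [NP [NP [Det no] [N linguist]] [RelC [Rel that] [VP [V vanished] [NP [NP [NP [Det no] [N tree]] [RelC [Rel that] [VP [V examined]]]] [PP [P from] [NP [Det the] [N tree]]]]]]]]]
The difference turns on whether NP → NP PP is used at the relevant span, versus an alternative expansion of NP.

8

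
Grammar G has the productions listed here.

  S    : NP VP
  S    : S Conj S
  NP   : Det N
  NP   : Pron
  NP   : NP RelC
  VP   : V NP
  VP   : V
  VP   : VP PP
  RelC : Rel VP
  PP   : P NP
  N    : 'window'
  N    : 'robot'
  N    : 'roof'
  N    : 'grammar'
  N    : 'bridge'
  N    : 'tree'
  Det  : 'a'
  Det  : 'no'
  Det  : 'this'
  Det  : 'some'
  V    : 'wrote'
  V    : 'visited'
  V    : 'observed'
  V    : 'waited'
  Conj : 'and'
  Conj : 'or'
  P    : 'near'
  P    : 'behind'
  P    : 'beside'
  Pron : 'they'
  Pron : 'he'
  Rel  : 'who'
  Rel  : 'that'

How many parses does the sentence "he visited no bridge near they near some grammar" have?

1

[S [NP [Pron he]] [VP [VP [VP [V visited] [NP [Det no] [N bridge]]] [PP [P near] [NP [Pron they]]]] [PP [P near] [NP [Det some] [N grammar]]]]]
No rule offers an alternative attachment or grouping for any span, so this is the only derivation.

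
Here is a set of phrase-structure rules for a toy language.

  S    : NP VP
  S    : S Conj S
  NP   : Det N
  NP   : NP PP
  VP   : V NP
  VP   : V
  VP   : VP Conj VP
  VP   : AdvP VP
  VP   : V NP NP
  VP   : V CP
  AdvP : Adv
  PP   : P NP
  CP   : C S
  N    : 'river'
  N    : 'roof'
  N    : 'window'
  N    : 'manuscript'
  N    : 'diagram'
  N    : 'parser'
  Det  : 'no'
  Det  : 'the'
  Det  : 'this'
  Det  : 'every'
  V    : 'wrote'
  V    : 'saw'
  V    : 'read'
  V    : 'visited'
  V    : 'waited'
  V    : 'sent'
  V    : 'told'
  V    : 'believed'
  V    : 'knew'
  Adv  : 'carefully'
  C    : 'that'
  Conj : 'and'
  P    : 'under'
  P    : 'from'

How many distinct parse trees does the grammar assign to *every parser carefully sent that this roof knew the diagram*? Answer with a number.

[S [NP [Det every] [N parser]] [VP [AdvP [Adv carefully]] [VP [V sent] [CP [C that] [S [NP [Det this] [N roof]] [VP [V knew] [NP [Det the] [N diagram]]]]]]]]
No rule offers an alternative attachment or grouping for any span, so this is the only derivation.

1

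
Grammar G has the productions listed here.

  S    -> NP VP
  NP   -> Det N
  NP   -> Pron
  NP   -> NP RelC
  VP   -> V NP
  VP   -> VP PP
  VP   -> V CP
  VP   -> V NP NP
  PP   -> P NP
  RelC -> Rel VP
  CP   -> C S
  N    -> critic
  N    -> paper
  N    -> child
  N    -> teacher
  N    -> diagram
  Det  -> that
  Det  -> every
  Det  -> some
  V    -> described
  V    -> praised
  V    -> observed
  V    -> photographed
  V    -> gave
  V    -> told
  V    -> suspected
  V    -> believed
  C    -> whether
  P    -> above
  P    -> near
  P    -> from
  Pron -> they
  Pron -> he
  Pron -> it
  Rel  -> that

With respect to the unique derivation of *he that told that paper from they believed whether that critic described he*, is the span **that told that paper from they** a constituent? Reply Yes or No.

Yes

[S [NP [NP [Pron he]] [RelC [Rel that] [VP [VP [V told] [NP [Det that] [N paper]]] [PP [P from] [NP [Pron they]]]]]] [VP [V believed] [CP [C whether] [S [NP [Det that] [N critic]] [VP [V described] [NP [Pron he]]]]]]]
The words 'that told that paper from they' are exhaustively dominated by a single RelC node (built by RelC → Rel VP), so they form a constituent.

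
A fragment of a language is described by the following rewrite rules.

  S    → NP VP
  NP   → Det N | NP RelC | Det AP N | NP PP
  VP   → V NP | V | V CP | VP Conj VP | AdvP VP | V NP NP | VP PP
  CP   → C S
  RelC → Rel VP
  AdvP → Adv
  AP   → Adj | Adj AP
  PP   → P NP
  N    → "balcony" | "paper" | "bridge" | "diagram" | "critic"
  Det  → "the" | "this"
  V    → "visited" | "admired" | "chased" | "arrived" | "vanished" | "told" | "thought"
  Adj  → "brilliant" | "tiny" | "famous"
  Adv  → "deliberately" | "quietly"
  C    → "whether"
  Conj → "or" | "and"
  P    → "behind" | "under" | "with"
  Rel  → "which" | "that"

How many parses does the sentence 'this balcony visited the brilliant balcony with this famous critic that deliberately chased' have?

Two of the 3 distinct bracketings:
[S [NP [Det this] [N balcony]] [VP [V visited] [NP [NP [NP [Det the] [AP [Adj brilliant]] [N balcony]] [PP [P with] [NP [Det this] [AP [Adj famous]] [N critic]]]] [RelC [Rel that] [VP [AdvP [Adv deliberately]] [VP [V chased]]]]]]]
[S [NP [Det this] [N balcony]] [VP [V visited] [NP [NP [Det the] [AP [Adj brilliant]] [N balcony]] [PP [P with] [NP [NP [Det this] [AP [Adj famous]] [N critic]] [RelC [Rel that] [VP [AdvP [Adv deliberately]] [VP [V chased]]]]]]]]]
The trees differ in how a recursive rule is bracketed over the same span.

3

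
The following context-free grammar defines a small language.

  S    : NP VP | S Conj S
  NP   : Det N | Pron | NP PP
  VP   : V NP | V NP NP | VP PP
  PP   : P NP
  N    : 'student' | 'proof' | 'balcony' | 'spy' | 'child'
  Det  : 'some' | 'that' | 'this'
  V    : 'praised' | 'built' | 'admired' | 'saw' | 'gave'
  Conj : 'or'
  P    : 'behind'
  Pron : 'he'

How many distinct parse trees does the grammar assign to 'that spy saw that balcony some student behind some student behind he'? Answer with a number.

Two of the 5 distinct bracketings:
[S [NP [Det that] [N spy]] [VP [V saw] [NP [Det that] [N balcony]] [NP [NP [Det some] [N student]] [PP [P behind] [NP [NP [Det some] [N student]] [PP [P behind] [NP [Pron he]]]]]]]]
[S [NP [Det that] [N spy]] [VP [V saw] [NP [Det that] [N balcony]] [NP [NP [NP [Det some] [N student]] [PP [P behind] [NP [Det some] [N student]]]] [PP [P behind] [NP [Pron he]]]]]]
The trees differ in how a recursive rule is bracketed over the same span.

5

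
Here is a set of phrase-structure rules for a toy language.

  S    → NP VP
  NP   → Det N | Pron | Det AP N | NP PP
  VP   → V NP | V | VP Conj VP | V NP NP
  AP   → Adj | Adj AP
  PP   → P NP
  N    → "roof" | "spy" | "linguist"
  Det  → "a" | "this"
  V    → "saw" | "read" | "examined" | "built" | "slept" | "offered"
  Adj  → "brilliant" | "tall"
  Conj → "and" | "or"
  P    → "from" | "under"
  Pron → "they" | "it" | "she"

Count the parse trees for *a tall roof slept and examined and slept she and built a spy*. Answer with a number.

5

Two of the 5 distinct bracketings:
[S [NP [Det a] [AP [Adj tall]] [N roof]] [VP [VP [V slept]] [Conj and] [VP [VP [V examined]] [Conj and] [VP [VP [V slept] [NP [Pron she]]] [Conj and] [VP [V built] [NP [Det a] [N spy]]]]]]]
[S [NP [Det a] [AP [Adj tall]] [N roof]] [VP [VP [V slept]] [Conj and] [VP [VP [VP [V examined]] [Conj and] [VP [V slept] [NP [Pron she]]]] [Conj and] [VP [V built] [NP [Det a] [N spy]]]]]]
The trees differ in how a recursive rule is bracketed over the same span.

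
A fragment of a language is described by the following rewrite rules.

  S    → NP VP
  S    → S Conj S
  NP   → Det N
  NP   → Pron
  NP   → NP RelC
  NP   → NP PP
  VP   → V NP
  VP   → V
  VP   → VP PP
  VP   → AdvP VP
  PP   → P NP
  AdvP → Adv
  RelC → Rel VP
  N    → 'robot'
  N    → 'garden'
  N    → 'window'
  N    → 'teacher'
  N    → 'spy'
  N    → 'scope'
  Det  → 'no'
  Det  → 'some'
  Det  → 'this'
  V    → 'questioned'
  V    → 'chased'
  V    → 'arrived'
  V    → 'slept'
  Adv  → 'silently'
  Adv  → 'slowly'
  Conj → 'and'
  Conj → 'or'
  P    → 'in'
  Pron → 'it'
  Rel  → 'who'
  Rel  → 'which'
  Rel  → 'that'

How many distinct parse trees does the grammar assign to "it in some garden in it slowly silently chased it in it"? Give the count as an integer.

Two of the 8 distinct bracketings:
[S [NP [NP [Pron it]] [PP [P in] [NP [NP [Det some] [N garden]] [PP [P in] [NP [Pron it]]]]]] [VP [VP [AdvP [Adv slowly]] [VP [AdvP [Adv silently]] [VP [V chased] [NP [Pron it]]]]] [PP [P in] [NP [Pron it]]]]]
[S [NP [NP [Pron it]] [PP [P in] [NP [NP [Det some] [N garden]] [PP [P in] [NP [Pron it]]]]]] [VP [AdvP [Adv slowly]] [VP [VP [AdvP [Adv silently]] [VP [V chased] [NP [Pron it]]]] [PP [P in] [NP [Pron it]]]]]]
The trees differ in how a recursive rule is bracketed over the same span.

8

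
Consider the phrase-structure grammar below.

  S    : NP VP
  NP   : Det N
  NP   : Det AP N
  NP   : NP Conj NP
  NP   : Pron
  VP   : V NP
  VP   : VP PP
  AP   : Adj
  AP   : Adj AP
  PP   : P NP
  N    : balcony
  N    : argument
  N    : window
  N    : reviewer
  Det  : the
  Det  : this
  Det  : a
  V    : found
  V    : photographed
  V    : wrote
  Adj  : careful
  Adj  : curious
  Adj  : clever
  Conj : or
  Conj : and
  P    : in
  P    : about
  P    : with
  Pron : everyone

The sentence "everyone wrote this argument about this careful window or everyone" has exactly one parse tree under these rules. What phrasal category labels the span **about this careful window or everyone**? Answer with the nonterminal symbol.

PP

S
  NP
    Pron: everyone
  VP
    VP
      V: wrote
      NP
        Det: this
        N: argument
    PP
      P: about
      NP
        NP
          Det: this
          AP
            Adj: careful
          N: window
        Conj: or
        NP
          Pron: everyone
The span 'about this careful window or everyone' is the PP node built by PP → P NP.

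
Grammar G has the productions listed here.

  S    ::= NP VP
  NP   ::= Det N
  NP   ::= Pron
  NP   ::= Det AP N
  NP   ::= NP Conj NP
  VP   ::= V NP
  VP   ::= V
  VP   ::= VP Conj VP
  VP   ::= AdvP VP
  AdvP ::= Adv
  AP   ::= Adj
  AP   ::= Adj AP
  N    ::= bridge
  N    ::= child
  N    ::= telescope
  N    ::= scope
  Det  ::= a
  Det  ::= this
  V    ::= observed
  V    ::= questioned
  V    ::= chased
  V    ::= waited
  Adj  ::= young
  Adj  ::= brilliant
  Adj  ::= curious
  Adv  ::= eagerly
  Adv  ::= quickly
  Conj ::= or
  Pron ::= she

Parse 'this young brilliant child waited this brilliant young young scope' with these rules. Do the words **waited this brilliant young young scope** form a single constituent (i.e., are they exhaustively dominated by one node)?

[S [NP [Det this] [AP [Adj young] [AP [Adj brilliant]]] [N child]] [VP [V waited] [NP [Det this] [AP [Adj brilliant] [AP [Adj young] [AP [Adj young]]]] [N scope]]]]
The words 'waited this brilliant young young scope' are exhaustively dominated by a single VP node (built by VP → V NP), so they form a constituent.

Yes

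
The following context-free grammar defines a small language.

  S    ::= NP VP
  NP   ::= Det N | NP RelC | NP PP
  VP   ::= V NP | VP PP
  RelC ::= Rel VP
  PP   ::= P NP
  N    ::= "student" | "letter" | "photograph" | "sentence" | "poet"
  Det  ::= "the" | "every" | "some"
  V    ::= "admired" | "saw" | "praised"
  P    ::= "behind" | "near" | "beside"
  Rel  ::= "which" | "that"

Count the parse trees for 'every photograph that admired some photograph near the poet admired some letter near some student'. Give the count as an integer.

Two of the 6 distinct bracketings:
[S [NP [NP [Det every] [N photograph]] [RelC [Rel that] [VP [V admired] [NP [NP [Det some] [N photograph]] [PP [P near] [NP [Det the] [N poet]]]]]]] [VP [V admired] [NP [NP [Det some] [N letter]] [PP [P near] [NP [Det some] [N student]]]]]]
[S [NP [NP [Det every] [N photograph]] [RelC [Rel that] [VP [V admired] [NP [NP [Det some] [N photograph]] [PP [P near] [NP [Det the] [N poet]]]]]]] [VP [VP [V admired] [NP [Det some] [N letter]]] [PP [P near] [NP [Det some] [N student]]]]]
The difference turns on whether VP → VP PP is used at the relevant span, versus an alternative expansion of VP.

6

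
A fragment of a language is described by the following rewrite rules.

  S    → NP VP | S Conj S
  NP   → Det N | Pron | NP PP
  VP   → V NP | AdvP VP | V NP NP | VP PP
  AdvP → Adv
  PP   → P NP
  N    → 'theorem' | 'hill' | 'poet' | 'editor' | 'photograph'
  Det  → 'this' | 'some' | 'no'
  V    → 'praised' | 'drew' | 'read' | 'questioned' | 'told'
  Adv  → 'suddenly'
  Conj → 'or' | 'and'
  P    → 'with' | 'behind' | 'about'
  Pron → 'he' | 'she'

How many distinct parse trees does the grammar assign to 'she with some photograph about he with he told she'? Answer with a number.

5

Two of the 5 distinct bracketings:
[S [NP [NP [Pron she]] [PP [P with] [NP [NP [Det some] [N photograph]] [PP [P about] [NP [NP [Pron he]] [PP [P with] [NP [Pron he]]]]]]]] [VP [V told] [NP [Pron she]]]]
[S [NP [NP [Pron she]] [PP [P with] [NP [NP [NP [Det some] [N photograph]] [PP [P about] [NP [Pron he]]]] [PP [P with] [NP [Pron he]]]]]] [VP [V told] [NP [Pron she]]]]
The trees differ in how a recursive rule is bracketed over the same span.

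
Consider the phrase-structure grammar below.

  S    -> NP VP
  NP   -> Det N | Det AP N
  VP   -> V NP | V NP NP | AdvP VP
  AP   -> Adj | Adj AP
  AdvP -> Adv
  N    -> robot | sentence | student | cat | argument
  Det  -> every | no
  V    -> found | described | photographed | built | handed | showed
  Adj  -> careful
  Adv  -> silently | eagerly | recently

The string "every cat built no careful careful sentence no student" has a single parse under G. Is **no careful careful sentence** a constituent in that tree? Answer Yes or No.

[S [NP [Det every] [N cat]] [VP [V built] [NP [Det no] [AP [Adj careful] [AP [Adj careful]]] [N sentence]] [NP [Det no] [N student]]]]
The words 'no careful careful sentence' are exhaustively dominated by a single NP node (built by NP → Det AP N), so they form a constituent.

Yes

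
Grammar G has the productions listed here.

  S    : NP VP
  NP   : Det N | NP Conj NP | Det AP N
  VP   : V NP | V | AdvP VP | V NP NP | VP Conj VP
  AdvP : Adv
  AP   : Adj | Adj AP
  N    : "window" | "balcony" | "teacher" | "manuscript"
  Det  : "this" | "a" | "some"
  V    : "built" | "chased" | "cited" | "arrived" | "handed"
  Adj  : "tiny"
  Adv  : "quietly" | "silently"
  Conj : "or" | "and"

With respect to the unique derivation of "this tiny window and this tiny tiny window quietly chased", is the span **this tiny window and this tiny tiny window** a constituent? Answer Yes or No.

[S [NP [NP [Det this] [AP [Adj tiny]] [N window]] [Conj and] [NP [Det this] [AP [Adj tiny] [AP [Adj tiny]]] [N window]]] [VP [AdvP [Adv quietly]] [VP [V chased]]]]
The words 'this tiny window and this tiny tiny window' are exhaustively dominated by a single NP node (built by NP → NP Conj NP), so they form a constituent.

Yes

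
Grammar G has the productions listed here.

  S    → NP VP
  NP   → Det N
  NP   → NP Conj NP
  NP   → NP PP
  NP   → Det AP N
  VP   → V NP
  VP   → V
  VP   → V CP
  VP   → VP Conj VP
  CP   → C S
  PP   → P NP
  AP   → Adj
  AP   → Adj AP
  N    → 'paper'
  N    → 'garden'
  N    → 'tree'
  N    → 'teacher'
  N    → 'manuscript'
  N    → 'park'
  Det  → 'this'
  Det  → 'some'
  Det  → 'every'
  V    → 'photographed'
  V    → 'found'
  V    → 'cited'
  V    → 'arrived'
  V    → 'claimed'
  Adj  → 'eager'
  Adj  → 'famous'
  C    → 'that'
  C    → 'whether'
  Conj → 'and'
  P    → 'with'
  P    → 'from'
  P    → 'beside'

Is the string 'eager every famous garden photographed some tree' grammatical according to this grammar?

Ungrammatical

An Adj word can never sit immediately before a Det word in any string this grammar generates, so the substring 'eager every' rules out a derivation.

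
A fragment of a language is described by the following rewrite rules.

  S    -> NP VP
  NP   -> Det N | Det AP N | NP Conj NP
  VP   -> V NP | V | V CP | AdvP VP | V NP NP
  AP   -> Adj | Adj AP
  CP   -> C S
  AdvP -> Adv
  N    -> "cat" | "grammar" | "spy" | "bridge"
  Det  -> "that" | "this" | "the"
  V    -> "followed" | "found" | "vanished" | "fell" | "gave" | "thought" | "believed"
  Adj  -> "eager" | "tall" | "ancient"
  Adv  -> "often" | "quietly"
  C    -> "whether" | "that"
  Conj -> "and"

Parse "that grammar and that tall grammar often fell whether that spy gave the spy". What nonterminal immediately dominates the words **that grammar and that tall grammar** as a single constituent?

S
  NP
    NP
      Det: that
      N: grammar
    Conj: and
    NP
      Det: that
      AP
        Adj: tall
      N: grammar
  VP
    AdvP
      Adv: often
    VP
      V: fell
      CP
        C: whether
        S
          NP
            Det: that
            N: spy
          VP
            V: gave
            NP
              Det: the
              N: spy
The span 'that grammar and that tall grammar' is the NP node built by NP → NP Conj NP.

NP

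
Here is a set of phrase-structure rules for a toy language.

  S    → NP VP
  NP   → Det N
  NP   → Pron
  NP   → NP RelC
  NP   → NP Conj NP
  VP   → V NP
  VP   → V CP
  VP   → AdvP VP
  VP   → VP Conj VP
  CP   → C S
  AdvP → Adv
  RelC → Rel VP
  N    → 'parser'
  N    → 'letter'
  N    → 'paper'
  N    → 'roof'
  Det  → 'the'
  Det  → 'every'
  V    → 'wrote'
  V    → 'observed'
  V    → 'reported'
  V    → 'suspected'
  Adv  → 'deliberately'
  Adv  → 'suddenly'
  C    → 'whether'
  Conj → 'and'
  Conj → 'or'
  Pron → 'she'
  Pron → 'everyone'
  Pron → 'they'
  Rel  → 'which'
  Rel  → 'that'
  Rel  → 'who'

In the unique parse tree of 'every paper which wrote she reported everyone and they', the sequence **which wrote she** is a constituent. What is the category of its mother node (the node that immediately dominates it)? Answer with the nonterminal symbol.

NP

[S [NP [NP [Det every] [N paper]] [RelC [Rel which] [VP [V wrote] [NP [Pron she]]]]] [VP [V reported] [NP [NP [Pron everyone]] [Conj and] [NP [Pron they]]]]]
The span 'which wrote she' is the RelC node built by RelC → Rel VP.
Its mother is the NP built by NP → NP RelC.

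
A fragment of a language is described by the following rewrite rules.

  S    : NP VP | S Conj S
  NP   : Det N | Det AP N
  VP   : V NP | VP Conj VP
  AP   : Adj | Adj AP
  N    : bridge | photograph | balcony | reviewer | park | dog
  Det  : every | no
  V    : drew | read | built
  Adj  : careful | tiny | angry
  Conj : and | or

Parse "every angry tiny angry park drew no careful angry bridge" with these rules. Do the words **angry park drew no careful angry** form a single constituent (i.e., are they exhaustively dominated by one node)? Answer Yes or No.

No

[S [NP [Det every] [AP [Adj angry] [AP [Adj tiny] [AP [Adj angry]]]] [N park]] [VP [V drew] [NP [Det no] [AP [Adj careful] [AP [Adj angry]]] [N bridge]]]]
The smallest constituent containing 'angry park drew no careful angry' is the S spanning 'every angry tiny angry park drew no careful angry bridge'; no single node in the tree dominates exactly the given words.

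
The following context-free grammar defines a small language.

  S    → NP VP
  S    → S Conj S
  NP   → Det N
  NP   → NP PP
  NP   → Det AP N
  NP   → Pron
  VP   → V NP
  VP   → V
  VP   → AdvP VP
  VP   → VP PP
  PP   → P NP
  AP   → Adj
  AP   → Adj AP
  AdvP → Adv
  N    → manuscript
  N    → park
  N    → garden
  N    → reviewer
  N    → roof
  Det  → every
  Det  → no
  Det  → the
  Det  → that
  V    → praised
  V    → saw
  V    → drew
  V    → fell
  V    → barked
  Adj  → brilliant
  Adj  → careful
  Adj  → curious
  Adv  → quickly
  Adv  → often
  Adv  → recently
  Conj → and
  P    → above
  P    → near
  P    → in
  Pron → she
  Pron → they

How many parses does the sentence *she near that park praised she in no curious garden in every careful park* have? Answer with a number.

Two of the 5 distinct bracketings:
[S [NP [NP [Pron she]] [PP [P near] [NP [Det that] [N park]]]] [VP [V praised] [NP [NP [Pron she]] [PP [P in] [NP [NP [Det no] [AP [Adj curious]] [N garden]] [PP [P in] [NP [Det every] [AP [Adj careful]] [N park]]]]]]]]
[S [NP [NP [Pron she]] [PP [P near] [NP [Det that] [N park]]]] [VP [V praised] [NP [NP [NP [Pron she]] [PP [P in] [NP [Det no] [AP [Adj curious]] [N garden]]]] [PP [P in] [NP [Det every] [AP [Adj careful]] [N park]]]]]]
The trees differ in how a recursive rule is bracketed over the same span.

5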